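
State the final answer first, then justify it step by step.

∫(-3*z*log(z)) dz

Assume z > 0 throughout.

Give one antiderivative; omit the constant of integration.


The answer is -3*z**2*log(z)/2 + 3*z**2/4.
Step 1. Integrate ∫(-3*z*log(z)) dz by parts with u = log(z), dv = (-3*z) dz, so v = -3*z**2/2 [assuming z > 0]: now -3*z**2*log(z)/2 + ∫(3*z/2) dz.
Step 2. Evaluate the standard form: now -3*z**2*log(z)/2 + 3*z**2/4.
Answer: -3*z**2*log(z)/2 + 3*z**2/4.


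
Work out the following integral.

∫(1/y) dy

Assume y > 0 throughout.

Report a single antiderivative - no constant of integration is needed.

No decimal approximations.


Answer: log(y).


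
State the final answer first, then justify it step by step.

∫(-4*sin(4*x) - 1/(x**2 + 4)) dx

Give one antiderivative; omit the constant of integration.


The answer is cos(4*x) - atan(x/2)/2.
Step 1. Rewrite: now ∫(-1/(x**2 + 4)) dx + ∫(-4*sin(4*x)) dx.
Step 2. Evaluate the standard form: now -atan(x/2)/2 + ∫(-4*sin(4*x)) dx.
Step 3. Evaluate the standard form: now cos(4*x) - atan(x/2)/2.
Answer: cos(4*x) - atan(x/2)/2.


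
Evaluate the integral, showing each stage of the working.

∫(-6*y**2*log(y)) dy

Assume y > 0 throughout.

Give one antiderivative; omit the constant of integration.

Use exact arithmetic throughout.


Step 1. Integrate ∫(-6*y**2*log(y)) dy by parts with u = log(y), dv = (-6*y**2) dy, so v = -2*y**3 [assuming y > 0]: now -2*y**3*log(y) + ∫(2*y**2) dy.
Step 2. Evaluate the standard form: now -2*y**3*log(y) + 2*y**3/3.
Answer: -2*y**3*log(y) + 2*y**3/3.


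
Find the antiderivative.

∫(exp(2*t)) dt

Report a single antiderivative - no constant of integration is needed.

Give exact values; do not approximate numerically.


Answer: exp(2*t)/2.


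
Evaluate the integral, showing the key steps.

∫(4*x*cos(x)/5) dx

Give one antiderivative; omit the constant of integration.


Step 1. Integrate ∫(4*x*cos(x)/5) dx by parts with u = x, dv = (4*cos(x)/5) dx, so v = 4*sin(x)/5: now 4*x*sin(x)/5 + ∫(-4*sin(x)/5) dx.
Step 2. Evaluate the standard form: now 4*x*sin(x)/5 + 4*cos(x)/5.
Answer: 4*x*sin(x)/5 + 4*cos(x)/5.


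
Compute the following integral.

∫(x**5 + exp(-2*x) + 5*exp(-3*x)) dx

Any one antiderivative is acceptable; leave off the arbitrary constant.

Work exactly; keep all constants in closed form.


Answer: x**6/6 - exp(-2*x)/2 - 5*exp(-3*x)/3.


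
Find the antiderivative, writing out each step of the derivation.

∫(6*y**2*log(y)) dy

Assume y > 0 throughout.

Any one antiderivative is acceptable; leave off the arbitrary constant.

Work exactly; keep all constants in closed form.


Step 1. Integrate ∫(6*y**2*log(y)) dy by parts with u = log(y), dv = (6*y**2) dy, so v = 2*y**3 [assuming y > 0]: now 2*y**3*log(y) + ∫(-2*y**2) dy.
Step 2. Evaluate the standard form: now 2*y**3*log(y) - 2*y**3/3.
Answer: 2*y**3*log(y) - 2*y**3/3.


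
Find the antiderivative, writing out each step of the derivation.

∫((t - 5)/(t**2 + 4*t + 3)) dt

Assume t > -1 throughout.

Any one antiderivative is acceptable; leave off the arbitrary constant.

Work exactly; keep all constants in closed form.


Step 1. Decompose ∫((t - 5)/(t**2 + 4*t + 3)) dt by partial fractions, (t - 5)/(t**2 + 4*t + 3) = 4/(t + 3) - 3/(t + 1): now ∫(-3/(t + 1)) dt + ∫(4/(t + 3)) dt.
Step 2. Evaluate the standard form [assuming t > -3]: now 4*log(t + 3) + ∫(-3/(t + 1)) dt.
Step 3. Evaluate the standard form [assuming t > -1]: now -3*log(t + 1) + 4*log(t + 3).
Answer: -3*log(t + 1) + 4*log(t + 3).


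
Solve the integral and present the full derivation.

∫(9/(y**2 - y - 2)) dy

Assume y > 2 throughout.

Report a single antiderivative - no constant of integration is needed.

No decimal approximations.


Step 1. Decompose ∫(9/(y**2 - y - 2)) dy by partial fractions, 9/(y**2 - y - 2) = -3/(y + 1) + 3/(y - 2): now ∫(3/(y - 2)) dy + ∫(-3/(y + 1)) dy.
Step 2. Evaluate the standard form [assuming y > -1]: now -3*log(y + 1) + ∫(3/(y - 2)) dy.
Step 3. Evaluate the standard form [assuming y > 2]: now 3*log(y - 2) - 3*log(y + 1).
Answer: 3*log(y - 2) - 3*log(y + 1).


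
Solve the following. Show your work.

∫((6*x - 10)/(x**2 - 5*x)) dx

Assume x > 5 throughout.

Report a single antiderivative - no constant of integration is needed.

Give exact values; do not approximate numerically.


Step 1. Decompose ∫((6*x - 10)/(x**2 - 5*x)) dx by partial fractions, (6*x - 10)/(x**2 - 5*x) = 4/(x - 5) + 2/x: now ∫(2/x) dx + ∫(4/(x - 5)) dx.
Step 2. Evaluate the standard form [assuming x > 5]: now 4*log(x - 5) + ∫(2/x) dx.
Step 3. Evaluate the standard form [assuming x > 0]: now 2*log(x) + 4*log(x - 5).
Answer: 2*log(x) + 4*log(x - 5).


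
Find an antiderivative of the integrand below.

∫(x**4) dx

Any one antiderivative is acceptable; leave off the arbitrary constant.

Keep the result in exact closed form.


Answer: x**5/5.


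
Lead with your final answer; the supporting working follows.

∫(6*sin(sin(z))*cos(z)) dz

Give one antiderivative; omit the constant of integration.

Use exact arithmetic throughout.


The answer is -6*cos(sin(z)).
Step 1. Substitute u = sin(z), turning ∫(6*sin(sin(z))*cos(z)) dz into ∫(6*sin(u)) du: now ∫(6*sin(u)) du.
Step 2. Evaluate the standard form: now -6*cos(u).
Step 3. Substitute back u = sin(z): now -6*cos(sin(z)).
Answer: -6*cos(sin(z)).


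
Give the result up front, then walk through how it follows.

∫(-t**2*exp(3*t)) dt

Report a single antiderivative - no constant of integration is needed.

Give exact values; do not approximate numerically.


The answer is -t**2*exp(3*t)/3 + 2*t*exp(3*t)/9 - 2*exp(3*t)/27.
Step 1. Integrate ∫(-t**2*exp(3*t)) dt by parts with u = t**2, dv = (-exp(3*t)) dt, so v = -exp(3*t)/3: now -t**2*exp(3*t)/3 + ∫(2*t*exp(3*t)/3) dt.
Step 2. Integrate ∫(2*t*exp(3*t)/3) dt by parts with u = t, dv = (2*exp(3*t)/3) dt, so v = 2*exp(3*t)/9: now -t**2*exp(3*t)/3 + 2*t*exp(3*t)/9 + ∫(-2*exp(3*t)/9) dt.
Step 3. Evaluate the standard form: now -t**2*exp(3*t)/3 + 2*t*exp(3*t)/9 - 2*exp(3*t)/27.
Answer: -t**2*exp(3*t)/3 + 2*t*exp(3*t)/9 - 2*exp(3*t)/27.


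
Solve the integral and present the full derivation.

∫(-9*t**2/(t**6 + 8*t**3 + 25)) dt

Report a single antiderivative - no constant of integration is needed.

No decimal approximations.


Step 1. Substitute u = t**3 + 4, turning ∫(-9*t**2/(t**6 + 8*t**3 + 25)) dt into ∫(-3/(u**2 + 9)) du: now ∫(-3/(u**2 + 9)) du.
Step 2. Evaluate the standard form: now -atan(u/3).
Step 3. Substitute back u = t**3 + 4: now -atan(t**3/3 + 4/3).
Answer: -atan(t**3/3 + 4/3).


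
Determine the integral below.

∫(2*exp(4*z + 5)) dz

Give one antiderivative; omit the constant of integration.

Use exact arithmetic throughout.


Answer: exp(4*z + 5)/2.


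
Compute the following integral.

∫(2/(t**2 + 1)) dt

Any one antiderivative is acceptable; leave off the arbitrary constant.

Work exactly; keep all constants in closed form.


Answer: 2*atan(t).


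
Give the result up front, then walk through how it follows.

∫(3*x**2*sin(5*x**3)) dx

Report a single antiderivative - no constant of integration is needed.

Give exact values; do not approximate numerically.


The answer is -cos(5*x**3)/5.
Step 1. Substitute u = x**3, turning ∫(3*x**2*sin(5*x**3)) dx into ∫(sin(5*u)) du: now ∫(sin(5*u)) du.
Step 2. Evaluate the standard form: now -cos(5*u)/5.
Step 3. Substitute back u = x**3: now -cos(5*x**3)/5.
Answer: -cos(5*x**3)/5.


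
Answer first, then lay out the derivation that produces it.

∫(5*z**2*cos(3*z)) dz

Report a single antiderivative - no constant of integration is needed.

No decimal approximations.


The answer is 5*z**2*sin(3*z)/3 + 10*z*cos(3*z)/9 - 10*sin(3*z)/27.
Step 1. Integrate ∫(5*z**2*cos(3*z)) dz by parts with u = z**2, dv = (5*cos(3*z)) dz, so v = 5*sin(3*z)/3: now 5*z**2*sin(3*z)/3 + ∫(-10*z*sin(3*z)/3) dz.
Step 2. Integrate ∫(-10*z*sin(3*z)/3) dz by parts with u = z, dv = (-10*sin(3*z)/3) dz, so v = 10*cos(3*z)/9: now 5*z**2*sin(3*z)/3 + 10*z*cos(3*z)/9 + ∫(-10*cos(3*z)/9) dz.
Step 3. Evaluate the standard form: now 5*z**2*sin(3*z)/3 + 10*z*cos(3*z)/9 - 10*sin(3*z)/27.
Answer: 5*z**2*sin(3*z)/3 + 10*z*cos(3*z)/9 - 10*sin(3*z)/27.


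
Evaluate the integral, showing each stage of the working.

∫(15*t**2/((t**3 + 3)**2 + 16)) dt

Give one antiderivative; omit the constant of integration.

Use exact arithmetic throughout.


Step 1. Substitute u = t**3 + 3, turning ∫(15*t**2/((t**3 + 3)**2 + 16)) dt into ∫(5/(u**2 + 16)) du: now ∫(5/(u**2 + 16)) du.
Step 2. Evaluate the standard form: now 5*atan(u/4)/4.
Step 3. Substitute back u = t**3 + 3: now 5*atan(t**3/4 + 3/4)/4.
Answer: 5*atan(t**3/4 + 3/4)/4.


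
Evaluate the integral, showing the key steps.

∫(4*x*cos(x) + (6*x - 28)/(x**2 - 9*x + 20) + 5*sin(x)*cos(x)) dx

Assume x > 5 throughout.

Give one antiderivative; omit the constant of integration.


Step 1. Rewrite: now ∫(4*x*cos(x)) dx + ∫((6*x - 28)/(x**2 - 9*x + 20)) dx + ∫(5*sin(x)*cos(x)) dx.
Step 2. Integrate ∫(4*x*cos(x)) dx by parts with u = x, dv = (4*cos(x)) dx, so v = 4*sin(x): now 4*x*sin(x) + ∫((6*x - 28)/(x**2 - 9*x + 20)) dx + ∫(5*sin(x)*cos(x)) dx + ∫(-4*sin(x)) dx.
Step 3. Evaluate the standard form: now 4*x*sin(x) + 4*cos(x) + ∫((6*x - 28)/(x**2 - 9*x + 20)) dx + ∫(5*sin(x)*cos(x)) dx.
Step 4. Substitute u = sin(x), turning ∫(5*sin(x)*cos(x)) dx into ∫(5*u) du: now 4*x*sin(x) + 4*cos(x) + ∫(5*u) du + ∫((6*x - 28)/(x**2 - 9*x + 20)) dx.
Step 5. Evaluate the standard form: now 5*u**2/2 + 4*x*sin(x) + 4*cos(x) + ∫((6*x - 28)/(x**2 - 9*x + 20)) dx.
Step 6. Substitute back u = sin(x): now 4*x*sin(x) + 5*sin(x)**2/2 + 4*cos(x) + ∫((6*x - 28)/(x**2 - 9*x + 20)) dx.
Step 7. Decompose ∫((6*x - 28)/(x**2 - 9*x + 20)) dx by partial fractions, (6*x - 28)/(x**2 - 9*x + 20) = 4/(x - 4) + 2/(x - 5): now 4*x*sin(x) + 5*sin(x)**2/2 + 4*cos(x) + ∫(2/(x - 5)) dx + ∫(4/(x - 4)) dx.
Step 8. Evaluate the standard form [assuming x > 4]: now 4*x*sin(x) + 4*log(x - 4) + 5*sin(x)**2/2 + 4*cos(x) + ∫(2/(x - 5)) dx.
Step 9. Evaluate the standard form [assuming x > 5]: now 4*x*sin(x) + 2*log(x - 5) + 4*log(x - 4) + 5*sin(x)**2/2 + 4*cos(x).
Answer: 4*x*sin(x) + 2*log(x - 5) + 4*log(x - 4) + 5*sin(x)**2/2 + 4*cos(x).


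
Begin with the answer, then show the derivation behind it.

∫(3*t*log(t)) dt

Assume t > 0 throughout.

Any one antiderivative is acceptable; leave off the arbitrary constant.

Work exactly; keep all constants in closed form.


The answer is 3*t**2*log(t)/2 - 3*t**2/4.
Step 1. Integrate ∫(3*t*log(t)) dt by parts with u = log(t), dv = (3*t) dt, so v = 3*t**2/2 [assuming t > 0]: now 3*t**2*log(t)/2 + ∫(-3*t/2) dt.
Step 2. Evaluate the standard form: now 3*t**2*log(t)/2 - 3*t**2/4.
Answer: 3*t**2*log(t)/2 - 3*t**2/4.


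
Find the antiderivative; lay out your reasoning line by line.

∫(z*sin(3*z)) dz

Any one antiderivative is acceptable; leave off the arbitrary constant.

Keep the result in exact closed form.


Step 1. Integrate ∫(z*sin(3*z)) dz by parts with u = z, dv = (sin(3*z)) dz, so v = -cos(3*z)/3: now -z*cos(3*z)/3 + ∫(cos(3*z)/3) dz.
Step 2. Evaluate the standard form: now -z*cos(3*z)/3 + sin(3*z)/9.
Answer: -z*cos(3*z)/3 + sin(3*z)/9.


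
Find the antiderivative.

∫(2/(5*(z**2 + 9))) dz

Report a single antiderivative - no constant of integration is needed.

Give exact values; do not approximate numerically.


Answer: 2*atan(z/3)/15.


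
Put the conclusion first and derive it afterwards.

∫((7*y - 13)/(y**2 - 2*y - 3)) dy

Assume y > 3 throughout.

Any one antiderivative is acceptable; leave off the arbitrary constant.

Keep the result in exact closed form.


The answer is 2*log(y - 3) + 5*log(y + 1).
Step 1. Decompose ∫((7*y - 13)/(y**2 - 2*y - 3)) dy by partial fractions, (7*y - 13)/(y**2 - 2*y - 3) = 5/(y + 1) + 2/(y - 3): now ∫(2/(y - 3)) dy + ∫(5/(y + 1)) dy.
Step 2. Evaluate the standard form [assuming y > -1]: now 5*log(y + 1) + ∫(2/(y - 3)) dy.
Step 3. Evaluate the standard form [assuming y > 3]: now 2*log(y - 3) + 5*log(y + 1).
Answer: 2*log(y - 3) + 5*log(y + 1).


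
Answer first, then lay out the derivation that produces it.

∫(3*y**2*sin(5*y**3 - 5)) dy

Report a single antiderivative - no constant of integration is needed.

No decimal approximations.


The answer is -cos(5*y**3 - 5)/5.
Step 1. Substitute u = y**3 - 1, turning ∫(3*y**2*sin(5*y**3 - 5)) dy into ∫(sin(5*u)) du: now ∫(sin(5*u)) du.
Step 2. Evaluate the standard form: now -cos(5*u)/5.
Step 3. Substitute back u = y**3 - 1: now -cos(5*y**3 - 5)/5.
Answer: -cos(5*y**3 - 5)/5.


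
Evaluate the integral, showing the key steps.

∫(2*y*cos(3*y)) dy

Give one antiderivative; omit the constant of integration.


Step 1. Integrate ∫(2*y*cos(3*y)) dy by parts with u = y, dv = (2*cos(3*y)) dy, so v = 2*sin(3*y)/3: now 2*y*sin(3*y)/3 + ∫(-2*sin(3*y)/3) dy.
Step 2. Evaluate the standard form: now 2*y*sin(3*y)/3 + 2*cos(3*y)/9.
Answer: 2*y*sin(3*y)/3 + 2*cos(3*y)/9.


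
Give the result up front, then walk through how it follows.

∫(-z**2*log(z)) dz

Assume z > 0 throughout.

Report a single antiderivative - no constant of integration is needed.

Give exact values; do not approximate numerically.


The answer is -z**3*log(z)/3 + z**3/9.
Step 1. Integrate ∫(-z**2*log(z)) dz by parts with u = log(z), dv = (-z**2) dz, so v = -z**3/3 [assuming z > 0]: now -z**3*log(z)/3 + ∫(z**2/3) dz.
Step 2. Evaluate the standard form: now -z**3*log(z)/3 + z**3/9.
Answer: -z**3*log(z)/3 + z**3/9.


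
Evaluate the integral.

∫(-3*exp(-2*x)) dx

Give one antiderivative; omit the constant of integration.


Answer: 3*exp(-2*x)/2.


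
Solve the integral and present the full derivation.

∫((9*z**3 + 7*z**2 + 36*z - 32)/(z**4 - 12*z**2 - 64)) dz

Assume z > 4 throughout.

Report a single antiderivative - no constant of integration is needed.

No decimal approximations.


Step 1. Decompose ∫((9*z**3 + 7*z**2 + 36*z - 32)/(z**4 - 12*z**2 - 64)) dz by partial fractions, (9*z**3 + 7*z**2 + 36*z - 32)/(z**4 - 12*z**2 - 64) = 3/(z**2 + 4) + 4/(z + 4) + 5/(z - 4): now ∫(5/(z - 4)) dz + ∫(4/(z + 4)) dz + ∫(3/(z**2 + 4)) dz.
Step 2. Evaluate the standard form [assuming z > 4]: now 5*log(z - 4) + ∫(4/(z + 4)) dz + ∫(3/(z**2 + 4)) dz.
Step 3. Evaluate the standard form [assuming z > -4]: now 5*log(z - 4) + 4*log(z + 4) + ∫(3/(z**2 + 4)) dz.
Step 4. Evaluate the standard form: now 5*log(z - 4) + 4*log(z + 4) + 3*atan(z/2)/2.
Answer: 5*log(z - 4) + 4*log(z + 4) + 3*atan(z/2)/2.


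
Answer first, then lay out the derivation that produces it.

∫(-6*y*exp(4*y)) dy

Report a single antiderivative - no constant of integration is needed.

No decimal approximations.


The answer is -3*y*exp(4*y)/2 + 3*exp(4*y)/8.
Step 1. Integrate ∫(-6*y*exp(4*y)) dy by parts with u = y, dv = (-6*exp(4*y)) dy, so v = -3*exp(4*y)/2: now -3*y*exp(4*y)/2 + ∫(3*exp(4*y)/2) dy.
Step 2. Evaluate the standard form: now -3*y*exp(4*y)/2 + 3*exp(4*y)/8.
Answer: -3*y*exp(4*y)/2 + 3*exp(4*y)/8.


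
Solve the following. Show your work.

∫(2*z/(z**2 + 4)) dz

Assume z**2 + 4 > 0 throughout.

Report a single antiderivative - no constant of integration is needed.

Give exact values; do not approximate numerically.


Step 1. Substitute u = z**2 + 4, turning ∫(2*z/(z**2 + 4)) dz into ∫(1/u) du: now ∫(1/u) du.
Step 2. Evaluate the standard form [assuming u > 0]: now log(u).
Step 3. Substitute back u = z**2 + 4: now log(z**2 + 4).
Answer: log(z**2 + 4).


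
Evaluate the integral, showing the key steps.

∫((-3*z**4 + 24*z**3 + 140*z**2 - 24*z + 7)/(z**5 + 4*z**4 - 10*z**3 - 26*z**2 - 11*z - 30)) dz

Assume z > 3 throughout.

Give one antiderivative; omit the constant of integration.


Step 1. Decompose ∫((-3*z**4 + 24*z**3 + 140*z**2 - 24*z + 7)/(z**5 + 4*z**4 - 10*z**3 - 26*z**2 - 11*z - 30)) dz by partial fractions, (-3*z**4 + 24*z**3 + 140*z**2 - 24*z + 7)/(z**5 + 4*z**4 - 10*z**3 - 26*z**2 - 11*z - 30) = 4/(z**2 + 1) - 2/(z + 5) - 5/(z + 2) + 4/(z - 3): now ∫(4/(z - 3)) dz + ∫(-5/(z + 2)) dz + ∫(-2/(z + 5)) dz + ∫(4/(z**2 + 1)) dz.
Step 2. Evaluate the standard form [assuming z > -5]: now -2*log(z + 5) + ∫(4/(z - 3)) dz + ∫(-5/(z + 2)) dz + ∫(4/(z**2 + 1)) dz.
Step 3. Evaluate the standard form [assuming z > 3]: now 4*log(z - 3) - 2*log(z + 5) + ∫(-5/(z + 2)) dz + ∫(4/(z**2 + 1)) dz.
Step 4. Evaluate the standard form [assuming z > -2]: now 4*log(z - 3) - 5*log(z + 2) - 2*log(z + 5) + ∫(4/(z**2 + 1)) dz.
Step 5. Evaluate the standard form: now 4*log(z - 3) - 5*log(z + 2) - 2*log(z + 5) + 4*atan(z).
Answer: 4*log(z - 3) - 5*log(z + 2) - 2*log(z + 5) + 4*atan(z).


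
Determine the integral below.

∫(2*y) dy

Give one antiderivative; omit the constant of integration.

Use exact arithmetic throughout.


Answer: y**2.


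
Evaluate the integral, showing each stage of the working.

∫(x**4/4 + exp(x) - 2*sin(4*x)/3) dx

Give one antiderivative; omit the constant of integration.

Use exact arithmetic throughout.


Step 1. Rewrite: now ∫(x**4/4) dx + ∫(exp(x)) dx + ∫(-2*sin(4*x)/3) dx.
Step 2. Evaluate the standard form: now cos(4*x)/6 + ∫(x**4/4) dx + ∫(exp(x)) dx.
Step 3. Evaluate the standard form: now x**5/20 + cos(4*x)/6 + ∫(exp(x)) dx.
Step 4. Evaluate the standard form: now x**5/20 + exp(x) + cos(4*x)/6.
Answer: x**5/20 + exp(x) + cos(4*x)/6.


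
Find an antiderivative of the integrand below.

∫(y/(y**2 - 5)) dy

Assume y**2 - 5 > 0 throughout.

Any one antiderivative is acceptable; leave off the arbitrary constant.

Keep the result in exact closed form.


Answer: log(y**2 - 5)/2.


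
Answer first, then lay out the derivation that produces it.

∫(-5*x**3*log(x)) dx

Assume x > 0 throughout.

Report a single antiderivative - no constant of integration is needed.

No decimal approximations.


The answer is -5*x**4*log(x)/4 + 5*x**4/16.
Step 1. Integrate ∫(-5*x**3*log(x)) dx by parts with u = log(x), dv = (-5*x**3) dx, so v = -5*x**4/4 [assuming x > 0]: now -5*x**4*log(x)/4 + ∫(5*x**3/4) dx.
Step 2. Evaluate the standard form: now -5*x**4*log(x)/4 + 5*x**4/16.
Answer: -5*x**4*log(x)/4 + 5*x**4/16.


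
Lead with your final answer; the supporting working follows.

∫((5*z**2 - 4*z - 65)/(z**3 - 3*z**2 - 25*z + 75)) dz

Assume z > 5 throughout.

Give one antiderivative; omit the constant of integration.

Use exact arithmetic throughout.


The answer is 2*log(z - 5) + 2*log(z - 3) + log(z + 5).
Step 1. Decompose ∫((5*z**2 - 4*z - 65)/(z**3 - 3*z**2 - 25*z + 75)) dz by partial fractions, (5*z**2 - 4*z - 65)/(z**3 - 3*z**2 - 25*z + 75) = 1/(z + 5) + 2/(z - 3) + 2/(z - 5): now ∫(2/(z - 5)) dz + ∫(2/(z - 3)) dz + ∫(1/(z + 5)) dz.
Step 2. Evaluate the standard form [assuming z > -5]: now log(z + 5) + ∫(2/(z - 5)) dz + ∫(2/(z - 3)) dz.
Step 3. Evaluate the standard form [assuming z > 3]: now 2*log(z - 3) + log(z + 5) + ∫(2/(z - 5)) dz.
Step 4. Evaluate the standard form [assuming z > 5]: now 2*log(z - 5) + 2*log(z - 3) + log(z + 5).
Answer: 2*log(z - 5) + 2*log(z - 3) + log(z + 5).


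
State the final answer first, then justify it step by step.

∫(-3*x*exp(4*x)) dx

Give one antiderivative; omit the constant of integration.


The answer is -3*x*exp(4*x)/4 + 3*exp(4*x)/16.
Step 1. Integrate ∫(-3*x*exp(4*x)) dx by parts with u = x, dv = (-3*exp(4*x)) dx, so v = -3*exp(4*x)/4: now -3*x*exp(4*x)/4 + ∫(3*exp(4*x)/4) dx.
Step 2. Evaluate the standard form: now -3*x*exp(4*x)/4 + 3*exp(4*x)/16.
Answer: -3*x*exp(4*x)/4 + 3*exp(4*x)/16.


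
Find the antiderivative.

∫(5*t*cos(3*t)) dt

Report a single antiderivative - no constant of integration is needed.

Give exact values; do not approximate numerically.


Answer: 5*t*sin(3*t)/3 + 5*cos(3*t)/9.


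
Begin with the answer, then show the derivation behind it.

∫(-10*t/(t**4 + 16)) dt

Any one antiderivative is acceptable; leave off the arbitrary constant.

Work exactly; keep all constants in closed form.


The answer is -5*atan(t**2/4)/4.
Step 1. Substitute u = t**2, turning ∫(-10*t/(t**4 + 16)) dt into ∫(-5/(u**2 + 16)) du: now ∫(-5/(u**2 + 16)) du.
Step 2. Evaluate the standard form: now -5*atan(u/4)/4.
Step 3. Substitute back u = t**2: now -5*atan(t**2/4)/4.
Answer: -5*atan(t**2/4)/4.


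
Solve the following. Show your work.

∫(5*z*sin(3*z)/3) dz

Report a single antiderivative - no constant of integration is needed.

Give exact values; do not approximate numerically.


Step 1. Integrate ∫(5*z*sin(3*z)/3) dz by parts with u = z, dv = (5*sin(3*z)/3) dz, so v = -5*cos(3*z)/9: now -5*z*cos(3*z)/9 + ∫(5*cos(3*z)/9) dz.
Step 2. Evaluate the standard form: now -5*z*cos(3*z)/9 + 5*sin(3*z)/27.
Answer: -5*z*cos(3*z)/9 + 5*sin(3*z)/27.


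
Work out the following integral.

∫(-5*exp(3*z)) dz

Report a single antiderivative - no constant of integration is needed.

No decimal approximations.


Answer: -5*exp(3*z)/3.


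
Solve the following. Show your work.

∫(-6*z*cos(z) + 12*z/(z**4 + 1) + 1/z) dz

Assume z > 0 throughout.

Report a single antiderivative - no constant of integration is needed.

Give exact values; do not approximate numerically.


Step 1. Rewrite: now ∫(1/z) dz + ∫(12*z/(z**4 + 1)) dz + ∫(-6*z*cos(z)) dz.
Step 2. Integrate ∫(-6*z*cos(z)) dz by parts with u = z, dv = (-6*cos(z)) dz, so v = -6*sin(z): now -6*z*sin(z) + ∫(1/z) dz + ∫(12*z/(z**4 + 1)) dz + ∫(6*sin(z)) dz.
Step 3. Evaluate the standard form: now -6*z*sin(z) - 6*cos(z) + ∫(1/z) dz + ∫(12*z/(z**4 + 1)) dz.
Step 4. Evaluate the standard form [assuming z > 0]: now -6*z*sin(z) + log(z) - 6*cos(z) + ∫(12*z/(z**4 + 1)) dz.
Step 5. Substitute u = z**2, turning ∫(12*z/(z**4 + 1)) dz into ∫(6/(u**2 + 1)) du: now -6*z*sin(z) + log(z) - 6*cos(z) + ∫(6/(u**2 + 1)) du.
Step 6. Evaluate the standard form: now -6*z*sin(z) + log(z) - 6*cos(z) + 6*atan(u).
Step 7. Substitute back u = z**2: now -6*z*sin(z) + log(z) - 6*cos(z) + 6*atan(z**2).
Answer: -6*z*sin(z) + log(z) - 6*cos(z) + 6*atan(z**2).


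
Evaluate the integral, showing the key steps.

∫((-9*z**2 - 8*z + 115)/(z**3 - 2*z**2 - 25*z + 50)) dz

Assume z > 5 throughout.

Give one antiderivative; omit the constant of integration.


Step 1. Decompose ∫((-9*z**2 - 8*z + 115)/(z**3 - 2*z**2 - 25*z + 50)) dz by partial fractions, (-9*z**2 - 8*z + 115)/(z**3 - 2*z**2 - 25*z + 50) = -1/(z + 5) - 3/(z - 2) - 5/(z - 5): now ∫(-5/(z - 5)) dz + ∫(-3/(z - 2)) dz + ∫(-1/(z + 5)) dz.
Step 2. Evaluate the standard form [assuming z > 2]: now -3*log(z - 2) + ∫(-5/(z - 5)) dz + ∫(-1/(z + 5)) dz.
Step 3. Evaluate the standard form [assuming z > 5]: now -5*log(z - 5) - 3*log(z - 2) + ∫(-1/(z + 5)) dz.
Step 4. Evaluate the standard form [assuming z > -5]: now -5*log(z - 5) - 3*log(z - 2) - log(z + 5).
Answer: -5*log(z - 5) - 3*log(z - 2) - log(z + 5).


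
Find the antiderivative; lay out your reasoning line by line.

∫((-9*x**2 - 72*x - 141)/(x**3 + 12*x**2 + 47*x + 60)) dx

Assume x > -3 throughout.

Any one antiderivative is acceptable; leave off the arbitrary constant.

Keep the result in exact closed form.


Step 1. Decompose ∫((-9*x**2 - 72*x - 141)/(x**3 + 12*x**2 + 47*x + 60)) dx by partial fractions, (-9*x**2 - 72*x - 141)/(x**3 + 12*x**2 + 47*x + 60) = -3/(x + 5) - 3/(x + 4) - 3/(x + 3): now ∫(-3/(x + 3)) dx + ∫(-3/(x + 4)) dx + ∫(-3/(x + 5)) dx.
Step 2. Evaluate the standard form [assuming x > -4]: now -3*log(x + 4) + ∫(-3/(x + 3)) dx + ∫(-3/(x + 5)) dx.
Step 3. Evaluate the standard form [assuming x > -3]: now -3*log(x + 3) - 3*log(x + 4) + ∫(-3/(x + 5)) dx.
Step 4. Evaluate the standard form [assuming x > -5]: now -3*log(x + 3) - 3*log(x + 4) - 3*log(x + 5).
Answer: -3*log(x + 3) - 3*log(x + 4) - 3*log(x + 5).


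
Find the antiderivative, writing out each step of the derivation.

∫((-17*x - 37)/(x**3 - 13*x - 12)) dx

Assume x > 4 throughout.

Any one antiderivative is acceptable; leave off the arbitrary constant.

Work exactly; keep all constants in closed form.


Step 1. Decompose ∫((-17*x - 37)/(x**3 - 13*x - 12)) dx by partial fractions, (-17*x - 37)/(x**3 - 13*x - 12) = 1/(x + 3) + 2/(x + 1) - 3/(x - 4): now ∫(-3/(x - 4)) dx + ∫(2/(x + 1)) dx + ∫(1/(x + 3)) dx.
Step 2. Evaluate the standard form [assuming x > -1]: now 2*log(x + 1) + ∫(-3/(x - 4)) dx + ∫(1/(x + 3)) dx.
Step 3. Evaluate the standard form [assuming x > -3]: now 2*log(x + 1) + log(x + 3) + ∫(-3/(x - 4)) dx.
Step 4. Evaluate the standard form [assuming x > 4]: now -3*log(x - 4) + 2*log(x + 1) + log(x + 3).
Answer: -3*log(x - 4) + 2*log(x + 1) + log(x + 3).


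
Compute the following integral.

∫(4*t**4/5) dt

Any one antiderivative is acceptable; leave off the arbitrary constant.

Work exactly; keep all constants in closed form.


Answer: 4*t**5/25.


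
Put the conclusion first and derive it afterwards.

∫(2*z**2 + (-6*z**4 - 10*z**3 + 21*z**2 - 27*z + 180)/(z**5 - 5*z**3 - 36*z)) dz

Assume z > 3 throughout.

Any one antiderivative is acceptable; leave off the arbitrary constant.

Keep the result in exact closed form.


The answer is 2*z**3/3 - 5*log(z) - 2*log(z - 3) + log(z + 3) - atan(z/2)/2.
Step 1. Rewrite: now ∫(2*z**2) dz + ∫((-6*z**4 - 10*z**3 + 21*z**2 - 27*z + 180)/(z**5 - 5*z**3 - 36*z)) dz.
Step 2. Decompose ∫((-6*z**4 - 10*z**3 + 21*z**2 - 27*z + 180)/(z**5 - 5*z**3 - 36*z)) dz by partial fractions, (-6*z**4 - 10*z**3 + 21*z**2 - 27*z + 180)/(z**5 - 5*z**3 - 36*z) = -1/(z**2 + 4) + 1/(z + 3) - 2/(z - 3) - 5/z: now ∫(-5/z) dz + ∫(2*z**2) dz + ∫(-2/(z - 3)) dz + ∫(1/(z + 3)) dz + ∫(-1/(z**2 + 4)) dz.
Step 3. Evaluate the standard form [assuming z > -3]: now log(z + 3) + ∫(-5/z) dz + ∫(2*z**2) dz + ∫(-2/(z - 3)) dz + ∫(-1/(z**2 + 4)) dz.
Step 4. Evaluate the standard form [assuming z > 0]: now -5*log(z) + log(z + 3) + ∫(2*z**2) dz + ∫(-2/(z - 3)) dz + ∫(-1/(z**2 + 4)) dz.
Step 5. Evaluate the standard form [assuming z > 3]: now -5*log(z) - 2*log(z - 3) + log(z + 3) + ∫(2*z**2) dz + ∫(-1/(z**2 + 4)) dz.
Step 6. Evaluate the standard form: now -5*log(z) - 2*log(z - 3) + log(z + 3) - atan(z/2)/2 + ∫(2*z**2) dz.
Step 7. Evaluate the standard form: now 2*z**3/3 - 5*log(z) - 2*log(z - 3) + log(z + 3) - atan(z/2)/2.
Answer: 2*z**3/3 - 5*log(z) - 2*log(z - 3) + log(z + 3) - atan(z/2)/2.


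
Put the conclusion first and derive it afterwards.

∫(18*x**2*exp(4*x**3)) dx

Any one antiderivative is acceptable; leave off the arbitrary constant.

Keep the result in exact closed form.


The answer is 3*exp(4*x**3)/2.
Step 1. Substitute u = x**3, turning ∫(18*x**2*exp(4*x**3)) dx into ∫(6*exp(4*u)) du: now ∫(6*exp(4*u)) du.
Step 2. Evaluate the standard form: now 3*exp(4*u)/2.
Step 3. Substitute back u = x**3: now 3*exp(4*x**3)/2.
Answer: 3*exp(4*x**3)/2.


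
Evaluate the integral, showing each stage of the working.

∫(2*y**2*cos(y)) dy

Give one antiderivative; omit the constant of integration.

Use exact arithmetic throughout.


Step 1. Integrate ∫(2*y**2*cos(y)) dy by parts with u = y**2, dv = (2*cos(y)) dy, so v = 2*sin(y): now 2*y**2*sin(y) + ∫(-4*y*sin(y)) dy.
Step 2. Integrate ∫(-4*y*sin(y)) dy by parts with u = y, dv = (-4*sin(y)) dy, so v = 4*cos(y): now 2*y**2*sin(y) + 4*y*cos(y) + ∫(-4*cos(y)) dy.
Step 3. Evaluate the standard form: now 2*y**2*sin(y) + 4*y*cos(y) - 4*sin(y).
Answer: 2*y**2*sin(y) + 4*y*cos(y) - 4*sin(y).


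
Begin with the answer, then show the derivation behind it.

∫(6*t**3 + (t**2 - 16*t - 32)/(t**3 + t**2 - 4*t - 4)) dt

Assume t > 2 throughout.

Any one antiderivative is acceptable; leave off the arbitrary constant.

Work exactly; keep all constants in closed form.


The answer is 3*t**4/2 - 5*log(t - 2) + 5*log(t + 1) + log(t + 2).
Step 1. Rewrite: now ∫(6*t**3) dt + ∫((t**2 - 16*t - 32)/(t**3 + t**2 - 4*t - 4)) dt.
Step 2. Decompose ∫((t**2 - 16*t - 32)/(t**3 + t**2 - 4*t - 4)) dt by partial fractions, (t**2 - 16*t - 32)/(t**3 + t**2 - 4*t - 4) = 1/(t + 2) + 5/(t + 1) - 5/(t - 2): now ∫(6*t**3) dt + ∫(-5/(t - 2)) dt + ∫(5/(t + 1)) dt + ∫(1/(t + 2)) dt.
Step 3. Evaluate the standard form [assuming t > 2]: now -5*log(t - 2) + ∫(6*t**3) dt + ∫(5/(t + 1)) dt + ∫(1/(t + 2)) dt.
Step 4. Evaluate the standard form [assuming t > -2]: now -5*log(t - 2) + log(t + 2) + ∫(6*t**3) dt + ∫(5/(t + 1)) dt.
Step 5. Evaluate the standard form [assuming t > -1]: now -5*log(t - 2) + 5*log(t + 1) + log(t + 2) + ∫(6*t**3) dt.
Step 6. Evaluate the standard form: now 3*t**4/2 - 5*log(t - 2) + 5*log(t + 1) + log(t + 2).
Answer: 3*t**4/2 - 5*log(t - 2) + 5*log(t + 1) + log(t + 2).


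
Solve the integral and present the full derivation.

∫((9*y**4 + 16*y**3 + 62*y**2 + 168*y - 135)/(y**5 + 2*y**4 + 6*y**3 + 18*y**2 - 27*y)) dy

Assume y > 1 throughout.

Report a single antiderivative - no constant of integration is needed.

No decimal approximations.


Step 1. Decompose ∫((9*y**4 + 16*y**3 + 62*y**2 + 168*y - 135)/(y**5 + 2*y**4 + 6*y**3 + 18*y**2 - 27*y)) dy by partial fractions, (9*y**4 + 16*y**3 + 62*y**2 + 168*y - 135)/(y**5 + 2*y**4 + 6*y**3 + 18*y**2 - 27*y) = -2/(y**2 + 9) + 1/(y + 3) + 3/(y - 1) + 5/y: now ∫(5/y) dy + ∫(3/(y - 1)) dy + ∫(1/(y + 3)) dy + ∫(-2/(y**2 + 9)) dy.
Step 2. Evaluate the standard form [assuming y > -3]: now log(y + 3) + ∫(5/y) dy + ∫(3/(y - 1)) dy + ∫(-2/(y**2 + 9)) dy.
Step 3. Evaluate the standard form [assuming y > 1]: now 3*log(y - 1) + log(y + 3) + ∫(5/y) dy + ∫(-2/(y**2 + 9)) dy.
Step 4. Evaluate the standard form [assuming y > 0]: now 5*log(y) + 3*log(y - 1) + log(y + 3) + ∫(-2/(y**2 + 9)) dy.
Step 5. Evaluate the standard form: now 5*log(y) + 3*log(y - 1) + log(y + 3) - 2*atan(y/3)/3.
Answer: 5*log(y) + 3*log(y - 1) + log(y + 3) - 2*atan(y/3)/3.


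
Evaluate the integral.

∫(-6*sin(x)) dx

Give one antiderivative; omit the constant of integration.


Answer: 6*cos(x).


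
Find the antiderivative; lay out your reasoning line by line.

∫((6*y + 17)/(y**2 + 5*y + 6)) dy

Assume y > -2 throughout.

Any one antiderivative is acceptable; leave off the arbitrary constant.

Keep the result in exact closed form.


Step 1. Decompose ∫((6*y + 17)/(y**2 + 5*y + 6)) dy by partial fractions, (6*y + 17)/(y**2 + 5*y + 6) = 1/(y + 3) + 5/(y + 2): now ∫(5/(y + 2)) dy + ∫(1/(y + 3)) dy.
Step 2. Evaluate the standard form [assuming y > -3]: now log(y + 3) + ∫(5/(y + 2)) dy.
Step 3. Evaluate the standard form [assuming y > -2]: now 5*log(y + 2) + log(y + 3).
Answer: 5*log(y + 2) + log(y + 3).


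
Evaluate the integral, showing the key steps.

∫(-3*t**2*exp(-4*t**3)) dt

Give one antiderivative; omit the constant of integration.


Step 1. Substitute u = t**3, turning ∫(-3*t**2*exp(-4*t**3)) dt into ∫(-exp(-4*u)) du: now ∫(-exp(-4*u)) du.
Step 2. Evaluate the standard form: now exp(-4*u)/4.
Step 3. Substitute back u = t**3: now exp(-4*t**3)/4.
Answer: exp(-4*t**3)/4.


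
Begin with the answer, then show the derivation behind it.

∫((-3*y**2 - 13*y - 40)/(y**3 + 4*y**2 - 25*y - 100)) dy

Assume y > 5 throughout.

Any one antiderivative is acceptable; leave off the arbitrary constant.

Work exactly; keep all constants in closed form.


The answer is -2*log(y - 5) + 4*log(y + 4) - 5*log(y + 5).
Step 1. Decompose ∫((-3*y**2 - 13*y - 40)/(y**3 + 4*y**2 - 25*y - 100)) dy by partial fractions, (-3*y**2 - 13*y - 40)/(y**3 + 4*y**2 - 25*y - 100) = -5/(y + 5) + 4/(y + 4) - 2/(y - 5): now ∫(-2/(y - 5)) dy + ∫(4/(y + 4)) dy + ∫(-5/(y + 5)) dy.
Step 2. Evaluate the standard form [assuming y > -4]: now 4*log(y + 4) + ∫(-2/(y - 5)) dy + ∫(-5/(y + 5)) dy.
Step 3. Evaluate the standard form [assuming y > -5]: now 4*log(y + 4) - 5*log(y + 5) + ∫(-2/(y - 5)) dy.
Step 4. Evaluate the standard form [assuming y > 5]: now -2*log(y - 5) + 4*log(y + 4) - 5*log(y + 5).
Answer: -2*log(y - 5) + 4*log(y + 4) - 5*log(y + 5).


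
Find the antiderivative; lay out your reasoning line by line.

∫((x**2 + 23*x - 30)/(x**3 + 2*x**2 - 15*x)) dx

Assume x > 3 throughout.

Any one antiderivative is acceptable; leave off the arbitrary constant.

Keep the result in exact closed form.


Step 1. Decompose ∫((x**2 + 23*x - 30)/(x**3 + 2*x**2 - 15*x)) dx by partial fractions, (x**2 + 23*x - 30)/(x**3 + 2*x**2 - 15*x) = -3/(x + 5) + 2/(x - 3) + 2/x: now ∫(2/x) dx + ∫(2/(x - 3)) dx + ∫(-3/(x + 5)) dx.
Step 2. Evaluate the standard form [assuming x > 3]: now 2*log(x - 3) + ∫(2/x) dx + ∫(-3/(x + 5)) dx.
Step 3. Evaluate the standard form [assuming x > 0]: now 2*log(x) + 2*log(x - 3) + ∫(-3/(x + 5)) dx.
Step 4. Evaluate the standard form [assuming x > -5]: now 2*log(x) + 2*log(x - 3) - 3*log(x + 5).
Answer: 2*log(x) + 2*log(x - 3) - 3*log(x + 5).


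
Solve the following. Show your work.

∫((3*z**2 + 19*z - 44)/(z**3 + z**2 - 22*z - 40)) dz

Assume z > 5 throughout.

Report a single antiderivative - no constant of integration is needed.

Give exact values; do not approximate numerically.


Step 1. Decompose ∫((3*z**2 + 19*z - 44)/(z**3 + z**2 - 22*z - 40)) dz by partial fractions, (3*z**2 + 19*z - 44)/(z**3 + z**2 - 22*z - 40) = -4/(z + 4) + 5/(z + 2) + 2/(z - 5): now ∫(2/(z - 5)) dz + ∫(5/(z + 2)) dz + ∫(-4/(z + 4)) dz.
Step 2. Evaluate the standard form [assuming z > -4]: now -4*log(z + 4) + ∫(2/(z - 5)) dz + ∫(5/(z + 2)) dz.
Step 3. Evaluate the standard form [assuming z > -2]: now 5*log(z + 2) - 4*log(z + 4) + ∫(2/(z - 5)) dz.
Step 4. Evaluate the standard form [assuming z > 5]: now 2*log(z - 5) + 5*log(z + 2) - 4*log(z + 4).
Answer: 2*log(z - 5) + 5*log(z + 2) - 4*log(z + 4).


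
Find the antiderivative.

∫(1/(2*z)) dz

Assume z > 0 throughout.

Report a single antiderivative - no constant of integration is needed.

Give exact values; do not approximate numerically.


Answer: log(z)/2.


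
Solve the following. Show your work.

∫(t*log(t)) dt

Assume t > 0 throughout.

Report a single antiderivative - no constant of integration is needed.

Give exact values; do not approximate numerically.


Step 1. Integrate ∫(t*log(t)) dt by parts with u = log(t), dv = (t) dt, so v = t**2/2 [assuming t > 0]: now t**2*log(t)/2 + ∫(-t/2) dt.
Step 2. Evaluate the standard form: now t**2*log(t)/2 - t**2/4.
Answer: t**2*log(t)/2 - t**2/4.


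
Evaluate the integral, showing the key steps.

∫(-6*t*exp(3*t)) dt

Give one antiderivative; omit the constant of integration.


Step 1. Integrate ∫(-6*t*exp(3*t)) dt by parts with u = t, dv = (-6*exp(3*t)) dt, so v = -2*exp(3*t): now -2*t*exp(3*t) + ∫(2*exp(3*t)) dt.
Step 2. Evaluate the standard form: now -2*t*exp(3*t) + 2*exp(3*t)/3.
Answer: -2*t*exp(3*t) + 2*exp(3*t)/3.


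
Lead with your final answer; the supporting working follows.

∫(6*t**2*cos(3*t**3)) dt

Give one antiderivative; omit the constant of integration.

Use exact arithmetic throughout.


The answer is 2*sin(3*t**3)/3.
Step 1. Substitute u = t**3, turning ∫(6*t**2*cos(3*t**3)) dt into ∫(2*cos(3*u)) du: now ∫(2*cos(3*u)) du.
Step 2. Evaluate the standard form: now 2*sin(3*u)/3.
Step 3. Substitute back u = t**3: now 2*sin(3*t**3)/3.
Answer: 2*sin(3*t**3)/3.


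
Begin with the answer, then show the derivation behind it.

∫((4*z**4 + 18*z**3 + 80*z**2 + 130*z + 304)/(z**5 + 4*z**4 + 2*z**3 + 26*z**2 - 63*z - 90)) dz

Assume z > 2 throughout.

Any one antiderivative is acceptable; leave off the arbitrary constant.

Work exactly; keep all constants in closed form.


The answer is 4*log(z - 2) - 2*log(z + 1) + 2*log(z + 5) + 2*atan(z/3)/3.
Step 1. Decompose ∫((4*z**4 + 18*z**3 + 80*z**2 + 130*z + 304)/(z**5 + 4*z**4 + 2*z**3 + 26*z**2 - 63*z - 90)) dz by partial fractions, (4*z**4 + 18*z**3 + 80*z**2 + 130*z + 304)/(z**5 + 4*z**4 + 2*z**3 + 26*z**2 - 63*z - 90) = 2/(z**2 + 9) + 2/(z + 5) - 2/(z + 1) + 4/(z - 2): now ∫(4/(z - 2)) dz + ∫(-2/(z + 1)) dz + ∫(2/(z + 5)) dz + ∫(2/(z**2 + 9)) dz.
Step 2. Evaluate the standard form [assuming z > -1]: now -2*log(z + 1) + ∫(4/(z - 2)) dz + ∫(2/(z + 5)) dz + ∫(2/(z**2 + 9)) dz.
Step 3. Evaluate the standard form [assuming z > 2]: now 4*log(z - 2) - 2*log(z + 1) + ∫(2/(z + 5)) dz + ∫(2/(z**2 + 9)) dz.
Step 4. Evaluate the standard form [assuming z > -5]: now 4*log(z - 2) - 2*log(z + 1) + 2*log(z + 5) + ∫(2/(z**2 + 9)) dz.
Step 5. Evaluate the standard form: now 4*log(z - 2) - 2*log(z + 1) + 2*log(z + 5) + 2*atan(z/3)/3.
Answer: 4*log(z - 2) - 2*log(z + 1) + 2*log(z + 5) + 2*atan(z/3)/3.


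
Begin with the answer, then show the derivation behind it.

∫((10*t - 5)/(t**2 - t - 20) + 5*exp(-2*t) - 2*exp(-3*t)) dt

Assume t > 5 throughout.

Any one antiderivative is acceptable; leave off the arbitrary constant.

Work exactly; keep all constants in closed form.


The answer is 5*log(t - 5) + 5*log(t + 4) - 5*exp(-2*t)/2 + 2*exp(-3*t)/3.
Step 1. Rewrite: now ∫((10*t - 5)/(t**2 - t - 20)) dt + ∫(-2*exp(-3*t)) dt + ∫(5*exp(-2*t)) dt.
Step 2. Decompose ∫((10*t - 5)/(t**2 - t - 20)) dt by partial fractions, (10*t - 5)/(t**2 - t - 20) = 5/(t + 4) + 5/(t - 5): now ∫(5/(t - 5)) dt + ∫(5/(t + 4)) dt + ∫(-2*exp(-3*t)) dt + ∫(5*exp(-2*t)) dt.
Step 3. Evaluate the standard form [assuming t > -4]: now 5*log(t + 4) + ∫(5/(t - 5)) dt + ∫(-2*exp(-3*t)) dt + ∫(5*exp(-2*t)) dt.
Step 4. Evaluate the standard form [assuming t > 5]: now 5*log(t - 5) + 5*log(t + 4) + ∫(-2*exp(-3*t)) dt + ∫(5*exp(-2*t)) dt.
Step 5. Evaluate the standard form: now 5*log(t - 5) + 5*log(t + 4) + ∫(-2*exp(-3*t)) dt - 5*exp(-2*t)/2.
Step 6. Evaluate the standard form: now 5*log(t - 5) + 5*log(t + 4) - 5*exp(-2*t)/2 + 2*exp(-3*t)/3.
Answer: 5*log(t - 5) + 5*log(t + 4) - 5*exp(-2*t)/2 + 2*exp(-3*t)/3.


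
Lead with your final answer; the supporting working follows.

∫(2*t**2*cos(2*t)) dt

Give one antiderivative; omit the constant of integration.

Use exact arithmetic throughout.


The answer is t**2*sin(2*t) + t*cos(2*t) - sin(2*t)/2.
Step 1. Integrate ∫(2*t**2*cos(2*t)) dt by parts with u = t**2, dv = (2*cos(2*t)) dt, so v = sin(2*t): now t**2*sin(2*t) + ∫(-2*t*sin(2*t)) dt.
Step 2. Integrate ∫(-2*t*sin(2*t)) dt by parts with u = t, dv = (-2*sin(2*t)) dt, so v = cos(2*t): now t**2*sin(2*t) + t*cos(2*t) + ∫(-cos(2*t)) dt.
Step 3. Evaluate the standard form: now t**2*sin(2*t) + t*cos(2*t) - sin(2*t)/2.
Answer: t**2*sin(2*t) + t*cos(2*t) - sin(2*t)/2.


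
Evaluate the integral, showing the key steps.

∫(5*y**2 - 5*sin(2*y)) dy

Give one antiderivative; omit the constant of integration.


Step 1. Rewrite: now ∫(5*y**2) dy + ∫(-5*sin(2*y)) dy.
Step 2. Evaluate the standard form: now 5*cos(2*y)/2 + ∫(5*y**2) dy.
Step 3. Evaluate the standard form: now 5*y**3/3 + 5*cos(2*y)/2.
Answer: 5*y**3/3 + 5*cos(2*y)/2.


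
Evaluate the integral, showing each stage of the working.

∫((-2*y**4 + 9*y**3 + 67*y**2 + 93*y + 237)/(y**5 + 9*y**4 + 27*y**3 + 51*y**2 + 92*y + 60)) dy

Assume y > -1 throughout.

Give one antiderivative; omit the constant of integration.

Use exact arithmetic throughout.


Step 1. Decompose ∫((-2*y**4 + 9*y**3 + 67*y**2 + 93*y + 237)/(y**5 + 9*y**4 + 27*y**3 + 51*y**2 + 92*y + 60)) dy by partial fractions, (-2*y**4 + 9*y**3 + 67*y**2 + 93*y + 237)/(y**5 + 9*y**4 + 27*y**3 + 51*y**2 + 92*y + 60) = 3/(y**2 + 4) - 4/(y + 5) - 3/(y + 3) + 5/(y + 1): now ∫(5/(y + 1)) dy + ∫(-3/(y + 3)) dy + ∫(-4/(y + 5)) dy + ∫(3/(y**2 + 4)) dy.
Step 2. Evaluate the standard form [assuming y > -1]: now 5*log(y + 1) + ∫(-3/(y + 3)) dy + ∫(-4/(y + 5)) dy + ∫(3/(y**2 + 4)) dy.
Step 3. Evaluate the standard form [assuming y > -3]: now 5*log(y + 1) - 3*log(y + 3) + ∫(-4/(y + 5)) dy + ∫(3/(y**2 + 4)) dy.
Step 4. Evaluate the standard form [assuming y > -5]: now 5*log(y + 1) - 3*log(y + 3) - 4*log(y + 5) + ∫(3/(y**2 + 4)) dy.
Step 5. Evaluate the standard form: now 5*log(y + 1) - 3*log(y + 3) - 4*log(y + 5) + 3*atan(y/2)/2.
Answer: 5*log(y + 1) - 3*log(y + 3) - 4*log(y + 5) + 3*atan(y/2)/2.


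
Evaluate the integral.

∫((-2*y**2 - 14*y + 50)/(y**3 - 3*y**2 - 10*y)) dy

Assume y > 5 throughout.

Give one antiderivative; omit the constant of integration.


Answer: -5*log(y) - 2*log(y - 5) + 5*log(y + 2).


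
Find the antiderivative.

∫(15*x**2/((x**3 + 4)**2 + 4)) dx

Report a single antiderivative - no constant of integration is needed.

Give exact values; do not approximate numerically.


Answer: 5*atan(x**3/2 + 2)/2.
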